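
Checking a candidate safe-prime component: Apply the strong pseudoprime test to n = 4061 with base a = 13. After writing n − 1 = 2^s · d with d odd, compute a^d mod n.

3374

n − 1 = 4060 = 2^2 · 1015, so s = 2 and d = 1015.
13^1015 mod 4061 = 3374.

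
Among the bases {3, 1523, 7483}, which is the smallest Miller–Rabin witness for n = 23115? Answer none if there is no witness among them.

3

n − 1 = 23114 = 2^1 · 11557, so s = 1 and d = 11557.
Base 3: x_0 = 3^11557 mod 23115 = 11433. x_0 ∉ {1, 23114} and s = 1, so 3 is a Miller–Rabin witness and 23115 is composite.
Base 1523: x_0 = 1523^11557 mod 23115 = 19268. x_0 ∉ {1, 23114} and s = 1, so 1523 is a Miller–Rabin witness and 23115 is composite.
Base 7483: x_0 = 7483^11557 mod 23115 = 17653. x_0 ∉ {1, 23114} and s = 1, so 7483 is a Miller–Rabin witness and 23115 is composite.
The smallest witness among the given bases is 3.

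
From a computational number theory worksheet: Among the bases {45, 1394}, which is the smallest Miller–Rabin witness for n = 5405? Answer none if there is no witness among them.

n − 1 = 5404 = 2^2 · 1351, so s = 2 and d = 1351.
Base 45: x_0 = 45^1351 mod 5405 = 2690. x_0 is neither 1 nor 5404, so continue squaring. x_1 = 2690^2 mod 5405 = 4210. Reached i = s−1 = 1 without hitting −1: 45 is a Miller–Rabin witness and 5405 is composite.
Base 1394: x_0 = 1394^1351 mod 5405 = 5334. x_0 is neither 1 nor 5404, so continue squaring. x_1 = 5334^2 mod 5405 = 5041. Reached i = s−1 = 1 without hitting −1: 1394 is a Miller–Rabin witness and 5405 is composite.
The smallest witness among the given bases is 45.

45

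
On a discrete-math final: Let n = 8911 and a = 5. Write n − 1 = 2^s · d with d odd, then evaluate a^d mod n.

2813

n − 1 = 8910 = 2^1 · 4455, so s = 1 and d = 4455.
5^4455 mod 8911 = 2813.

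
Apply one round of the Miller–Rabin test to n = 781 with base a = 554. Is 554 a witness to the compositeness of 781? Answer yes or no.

no

n − 1 = 780 = 2^2 · 195, so s = 2 and d = 195.
Repeated squaring mod 781: 554^1 ≡ 554, 554^2 ≡ 764, 554^4 ≡ 289, 554^8 ≡ 735, 554^16 ≡ 554, 554^32 ≡ 764, 554^64 ≡ 289, 554^128 ≡ 735.
195 = 128 + 64 + 2 + 1, so 554^195 ≡ 735·289·764·554 ≡ 1 (mod 781).
x_0 = 554^195 mod 781 = 1.
x_0 = 1, so 554 is not a witness.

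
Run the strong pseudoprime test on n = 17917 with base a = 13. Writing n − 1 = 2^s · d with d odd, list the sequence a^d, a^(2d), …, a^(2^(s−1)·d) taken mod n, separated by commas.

3504, 4871

n − 1 = 17916 = 2^2 · 4479, so s = 2 and d = 4479.
x_0 = 13^4479 mod 17917 = 3504.
x_1 = 3504^2 mod 17917 = 4871.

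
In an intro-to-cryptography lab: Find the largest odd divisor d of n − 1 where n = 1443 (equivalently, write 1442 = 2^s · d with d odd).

721

Halving: 1442 → 721; 721 is odd.
So 1442 = 2^1 · 721.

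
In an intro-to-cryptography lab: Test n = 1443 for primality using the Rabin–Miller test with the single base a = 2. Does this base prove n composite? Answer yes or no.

yes

n − 1 = 1442 = 2^1 · 721, so s = 1 and d = 721.
x_0 = 2^721 mod 1443 = 2.
x_0 ∉ {1, 1442} and s = 1, so 2 is a Miller–Rabin witness and 1443 is composite.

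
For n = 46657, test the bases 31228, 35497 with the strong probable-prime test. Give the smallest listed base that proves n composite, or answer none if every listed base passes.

31228

n − 1 = 46656 = 2^6 · 729, so s = 6 and d = 729.
Base 31228: x_0 = 31228^729 mod 46657 = 38628. x_0 is neither 1 nor 46656, so continue squaring. x_1 = 38628^2 mod 46657 = 31524. x_2 = 31524^2 mod 46657 = 15133. x_3 = 15133^2 mod 46657 = 15133. x_4 = 15133^2 mod 46657 = 15133. x_5 = 15133^2 mod 46657 = 15133. Reached i = s−1 = 5 without hitting −1: 31228 is a Miller–Rabin witness and 46657 is composite.
Base 35497: x_0 = 35497^729 mod 46657 = 45911. x_0 is neither 1 nor 46656, so continue squaring. x_1 = 45911^2 mod 46657 = 43289. x_2 = 43289^2 mod 46657 = 5773. x_3 = 5773^2 mod 46657 = 14431. x_4 = 14431^2 mod 46657 = 23570. x_5 = 23570^2 mod 46657 = 1. x_5 = 1 but x_4 ≠ ±1, a nontrivial square root of 1 — 35497 is a witness and 46657 is composite.
The smallest witness among the given bases is 31228.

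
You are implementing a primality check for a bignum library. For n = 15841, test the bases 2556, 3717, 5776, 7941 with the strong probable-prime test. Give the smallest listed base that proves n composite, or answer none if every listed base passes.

3717

n − 1 = 15840 = 2^5 · 495, so s = 5 and d = 495.
Base 2556: x_0 = 2556^495 mod 15841 = 1. x_0 = 1, so 2556 is not a witness.
Base 3717: x_0 = 3717^495 mod 15841 = 9828. x_0 is neither 1 nor 15840, so continue squaring. x_1 = 9828^2 mod 15841 = 7007. x_2 = 7007^2 mod 15841 = 6790. x_3 = 6790^2 mod 15841 = 6790. x_4 = 6790^2 mod 15841 = 6790. Reached i = s−1 = 4 without hitting −1: 3717 is a Miller–Rabin witness and 15841 is composite.
Base 5776: x_0 = 5776^495 mod 15841 = 218. x_0 is neither 1 nor 15840, so continue squaring. x_1 = 218^2 mod 15841 = 1. x_1 = 1 but x_0 ≠ ±1, a nontrivial square root of 1 — 5776 is a witness and 15841 is composite.
Base 7941: x_0 = 7941^495 mod 15841 = 13796. x_0 is neither 1 nor 15840, so continue squaring. x_1 = 13796^2 mod 15841 = 1. x_1 = 1 but x_0 ≠ ±1, a nontrivial square root of 1 — 7941 is a witness and 15841 is composite.
The smallest witness among the given bases is 3717.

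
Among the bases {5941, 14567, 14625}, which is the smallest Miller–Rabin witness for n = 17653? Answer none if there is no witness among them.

n − 1 = 17652 = 2^2 · 4413, so s = 2 and d = 4413.
Base 5941: x_0 = 5941^4413 mod 17653 = 15513. x_0 is neither 1 nor 17652, so continue squaring. x_1 = 15513^2 mod 17653 = 7473. Reached i = s−1 = 1 without hitting −1: 5941 is a Miller–Rabin witness and 17653 is composite.
Base 14567: x_0 = 14567^4413 mod 17653 = 14470. x_0 is neither 1 nor 17652, so continue squaring. x_1 = 14470^2 mod 17653 = 16320. Reached i = s−1 = 1 without hitting −1: 14567 is a Miller–Rabin witness and 17653 is composite.
Base 14625: x_0 = 14625^4413 mod 17653 = 14223. x_0 is neither 1 nor 17652, so continue squaring. x_1 = 14223^2 mod 17653 = 8002. Reached i = s−1 = 1 without hitting −1: 14625 is a Miller–Rabin witness and 17653 is composite.
The smallest witness among the given bases is 5941.

5941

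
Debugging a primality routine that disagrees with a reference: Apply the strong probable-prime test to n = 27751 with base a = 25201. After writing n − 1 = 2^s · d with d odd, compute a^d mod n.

n − 1 = 27750 = 2^1 · 13875, so s = 1 and d = 13875.
Repeated squaring mod 27751: 25201^1 ≡ 25201, 25201^2 ≡ 8766, 25201^4 ≡ 237, 25201^8 ≡ 667, 25201^16 ≡ 873, 25201^32 ≡ 12852, 25201^64 ≡ 27703, 25201^128 ≡ 2304, 25201^256 ≡ 7975, 25201^512 ≡ 23084, 25201^1024 ≡ 24105, 25201^2048 ≡ 587, 25201^4096 ≡ 11557, 25201^8192 ≡ 26437.
13875 = 8192 + 4096 + 1024 + 512 + 32 + 16 + 2 + 1, so 25201^13875 ≡ 26437·11557·24105·23084·12852·873·8766·25201 ≡ 27750 (mod 27751).

27750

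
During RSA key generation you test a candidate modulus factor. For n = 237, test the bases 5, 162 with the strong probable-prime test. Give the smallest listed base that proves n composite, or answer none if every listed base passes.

5

n − 1 = 236 = 2^2 · 59, so s = 2 and d = 59.
Base 5: x_0 = 5^59 mod 237 = 20. x_0 is neither 1 nor 236, so continue squaring. x_1 = 20^2 mod 237 = 163. Reached i = s−1 = 1 without hitting −1: 5 is a Miller–Rabin witness and 237 is composite.
Base 162: x_0 = 162^59 mod 237 = 81. x_0 is neither 1 nor 236, so continue squaring. x_1 = 81^2 mod 237 = 162. Reached i = s−1 = 1 without hitting −1: 162 is a Miller–Rabin witness and 237 is composite.
The smallest witness among the given bases is 5.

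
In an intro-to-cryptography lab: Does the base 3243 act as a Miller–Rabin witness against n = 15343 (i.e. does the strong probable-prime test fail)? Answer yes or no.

yes

n − 1 = 15342 = 2^1 · 7671, so s = 1 and d = 7671.
Repeated squaring mod 15343: 3243^1 ≡ 3243, 3243^2 ≡ 7094, 3243^4 ≡ 15139, 3243^8 ≡ 10930, 3243^16 ≡ 4302, 3243^32 ≡ 3546, 3243^64 ≡ 8199, 3243^128 ≡ 5918, 3243^256 ≡ 9998, 3243^512 ≡ 359, 3243^1024 ≡ 6137, 3243^2048 ≡ 11047, 3243^4096 ≡ 13330.
7671 = 4096 + 2048 + 1024 + 256 + 128 + 64 + 32 + 16 + 4 + 2 + 1, so 3243^7671 ≡ 13330·11047·6137·9998·5918·8199·3546·4302·15139·7094·3243 ≡ 3420 (mod 15343).
x_0 = 3243^7671 mod 15343 = 3420.
x_0 ∉ {1, 15342} and s = 1, so 3243 is a Miller–Rabin witness and 15343 is composite.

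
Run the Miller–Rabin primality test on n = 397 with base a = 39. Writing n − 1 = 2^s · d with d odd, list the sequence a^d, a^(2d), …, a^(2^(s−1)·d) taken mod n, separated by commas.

n − 1 = 396 = 2^2 · 99, so s = 2 and d = 99.
x_0 = 39^99 mod 397 = 63.
x_1 = 63^2 mod 397 = 396.

63, 396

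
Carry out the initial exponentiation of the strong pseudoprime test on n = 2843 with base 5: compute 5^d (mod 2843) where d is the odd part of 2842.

2842

n − 1 = 2842 = 2^1 · 1421, so s = 1 and d = 1421.
5^1421 mod 2843 = 2842.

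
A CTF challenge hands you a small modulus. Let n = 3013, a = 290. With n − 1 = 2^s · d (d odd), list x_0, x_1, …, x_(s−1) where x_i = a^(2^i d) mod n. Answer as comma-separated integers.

n − 1 = 3012 = 2^2 · 753, so s = 2 and d = 753.
x_0 = 290^753 mod 3013 = 498.
x_1 = 498^2 mod 3013 = 938.

498, 938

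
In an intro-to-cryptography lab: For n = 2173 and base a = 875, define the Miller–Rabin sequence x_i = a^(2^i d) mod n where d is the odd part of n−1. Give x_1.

n − 1 = 2172 = 2^2 · 543, so s = 2 and d = 543.
Repeated squaring mod 2173: 875^1 ≡ 875, 875^2 ≡ 729, 875^4 ≡ 1229, 875^8 ≡ 206, 875^16 ≡ 1149, 875^32 ≡ 1190, 875^64 ≡ 1477, 875^128 ≡ 2010, 875^256 ≡ 493, 875^512 ≡ 1846.
543 = 512 + 16 + 8 + 4 + 2 + 1, so 875^543 ≡ 1846·1149·206·1229·729·875 ≡ 946 (mod 2173).
x_0 = 946.
x_1 = 946^2 mod 2173 = 1813.

1813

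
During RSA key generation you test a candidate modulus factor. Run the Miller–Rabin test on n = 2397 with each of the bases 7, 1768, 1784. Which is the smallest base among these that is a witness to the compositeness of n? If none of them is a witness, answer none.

n − 1 = 2396 = 2^2 · 599, so s = 2 and d = 599.
Base 7: x_0 = 7^599 mod 2397 = 148. x_0 is neither 1 nor 2396, so continue squaring. x_1 = 148^2 mod 2397 = 331. Reached i = s−1 = 1 without hitting −1: 7 is a Miller–Rabin witness and 2397 is composite.
Base 1768: x_0 = 1768^599 mod 2397 = 1768. x_0 is neither 1 nor 2396, so continue squaring. x_1 = 1768^2 mod 2397 = 136. Reached i = s−1 = 1 without hitting −1: 1768 is a Miller–Rabin witness and 2397 is composite.
Base 1784: x_0 = 1784^599 mod 2397 = 1784. x_0 is neither 1 nor 2396, so continue squaring. x_1 = 1784^2 mod 2397 = 1837. Reached i = s−1 = 1 without hitting −1: 1784 is a Miller–Rabin witness and 2397 is composite.
The smallest witness among the given bases is 7.

7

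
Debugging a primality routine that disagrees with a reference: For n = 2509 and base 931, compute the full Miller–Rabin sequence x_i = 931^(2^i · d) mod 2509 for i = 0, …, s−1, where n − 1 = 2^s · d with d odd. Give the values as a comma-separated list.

n − 1 = 2508 = 2^2 · 627, so s = 2 and d = 627.
x_0 = 931^627 mod 2509 = 668.
x_1 = 668^2 mod 2509 = 2131.

668, 2131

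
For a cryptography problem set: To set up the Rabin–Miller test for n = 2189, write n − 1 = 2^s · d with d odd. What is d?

Halving: 2188 → 1094 → 547; 547 is odd.
So 2188 = 2^2 · 547.

547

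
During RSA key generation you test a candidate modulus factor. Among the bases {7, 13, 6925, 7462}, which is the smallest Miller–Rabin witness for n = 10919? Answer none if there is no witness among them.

n − 1 = 10918 = 2^1 · 5459, so s = 1 and d = 5459.
Base 7: x_0 = 7^5459 mod 10919 = 2658. x_0 ∉ {1, 10918} and s = 1, so 7 is a Miller–Rabin witness and 10919 is composite.
Base 13: x_0 = 13^5459 mod 10919 = 3768. x_0 ∉ {1, 10918} and s = 1, so 13 is a Miller–Rabin witness and 10919 is composite.
Base 6925: x_0 = 6925^5459 mod 10919 = 9720. x_0 ∉ {1, 10918} and s = 1, so 6925 is a Miller–Rabin witness and 10919 is composite.
Base 7462: x_0 = 7462^5459 mod 10919 = 10794. x_0 ∉ {1, 10918} and s = 1, so 7462 is a Miller–Rabin witness and 10919 is composite.
The smallest witness among the given bases is 7.

7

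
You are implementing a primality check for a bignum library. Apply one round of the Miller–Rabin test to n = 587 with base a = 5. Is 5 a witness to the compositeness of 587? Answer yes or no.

no

n − 1 = 586 = 2^1 · 293, so s = 1 and d = 293.
x_0 = 5^293 mod 587 = 586.
x_0 = 586 ≡ −1, so 5 is not a witness.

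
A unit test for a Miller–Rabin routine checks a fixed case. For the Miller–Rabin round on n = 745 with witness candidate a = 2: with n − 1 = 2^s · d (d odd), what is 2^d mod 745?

n − 1 = 744 = 2^3 · 93, so s = 3 and d = 93.
2^93 mod 745 = 192.

192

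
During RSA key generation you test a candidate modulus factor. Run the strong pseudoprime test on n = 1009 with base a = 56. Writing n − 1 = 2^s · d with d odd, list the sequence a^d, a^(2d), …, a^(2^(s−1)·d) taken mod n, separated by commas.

n − 1 = 1008 = 2^4 · 63, so s = 4 and d = 63.
x_0 = 56^63 mod 1009 = 192.
x_1 = 192^2 mod 1009 = 540.
x_2 = 540^2 mod 1009 = 1008.
x_3 = 1008^2 mod 1009 = 1.

192, 540, 1008, 1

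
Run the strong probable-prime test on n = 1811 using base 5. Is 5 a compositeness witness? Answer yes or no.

no

n − 1 = 1810 = 2^1 · 905, so s = 1 and d = 905.
Repeated squaring mod 1811: 5^1 ≡ 5, 5^2 ≡ 25, 5^4 ≡ 625, 5^8 ≡ 1260, 5^16 ≡ 1164, 5^32 ≡ 268, 5^64 ≡ 1195, 5^128 ≡ 957, 5^256 ≡ 1294, 5^512 ≡ 1072.
905 = 512 + 256 + 128 + 8 + 1, so 5^905 ≡ 1072·1294·957·1260·5 ≡ 1 (mod 1811).
x_0 = 5^905 mod 1811 = 1.
x_0 = 1, so 5 is not a witness.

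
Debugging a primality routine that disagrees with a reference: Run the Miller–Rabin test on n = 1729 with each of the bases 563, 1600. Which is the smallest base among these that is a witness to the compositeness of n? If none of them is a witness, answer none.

none

n − 1 = 1728 = 2^6 · 27, so s = 6 and d = 27.
Base 563: x_0 = 563^27 mod 1729 = 1728. x_0 = 1728 ≡ −1, so 563 is not a witness.
Base 1600: x_0 = 1600^27 mod 1729 = 1. x_0 = 1, so 1600 is not a witness.
No listed base is a witness for 1729.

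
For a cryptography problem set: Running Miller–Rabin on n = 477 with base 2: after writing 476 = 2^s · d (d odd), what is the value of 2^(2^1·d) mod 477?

196

n − 1 = 476 = 2^2 · 119, so s = 2 and d = 119.
x_0 = 2^119 mod 477 = 14.
x_1 = 14^2 mod 477 = 196.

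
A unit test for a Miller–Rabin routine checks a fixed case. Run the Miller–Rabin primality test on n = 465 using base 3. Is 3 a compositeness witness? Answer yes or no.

yes

n − 1 = 464 = 2^4 · 29, so s = 4 and d = 29.
Repeated squaring mod 465: 3^1 ≡ 3, 3^2 ≡ 9, 3^4 ≡ 81, 3^8 ≡ 51, 3^16 ≡ 276.
29 = 16 + 8 + 4 + 1, so 3^29 ≡ 276·51·81·3 ≡ 393 (mod 465).
x_0 = 3^29 mod 465 = 393.
x_0 is neither 1 nor 464, so continue squaring.
x_1 = 393^2 mod 465 = 69.
x_2 = 69^2 mod 465 = 111.
x_3 = 111^2 mod 465 = 231.
Reached i = s−1 = 3 without hitting −1: 3 is a Miller–Rabin witness and 465 is composite.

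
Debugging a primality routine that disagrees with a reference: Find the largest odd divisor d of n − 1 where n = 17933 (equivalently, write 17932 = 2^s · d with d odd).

4483

Halving: 17932 → 8966 → 4483; 4483 is odd.
So 17932 = 2^2 · 4483.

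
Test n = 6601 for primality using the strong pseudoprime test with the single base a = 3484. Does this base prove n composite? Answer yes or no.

no

n − 1 = 6600 = 2^3 · 825, so s = 3 and d = 825.
x_0 = 3484^825 mod 6601 = 6600.
x_0 = 6600 ≡ −1, so 3484 is not a witness.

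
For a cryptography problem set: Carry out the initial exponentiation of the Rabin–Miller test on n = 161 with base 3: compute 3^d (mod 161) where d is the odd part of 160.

82

n − 1 = 160 = 2^5 · 5, so s = 5 and d = 5.
3^5 mod 161 = 82.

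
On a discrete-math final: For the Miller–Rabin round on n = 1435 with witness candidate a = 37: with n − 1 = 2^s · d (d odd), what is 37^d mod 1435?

57

n − 1 = 1434 = 2^1 · 717, so s = 1 and d = 717.
37^717 mod 1435 = 57.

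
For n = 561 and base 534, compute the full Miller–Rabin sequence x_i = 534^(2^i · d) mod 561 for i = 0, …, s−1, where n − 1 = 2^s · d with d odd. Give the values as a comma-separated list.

54, 111, 540, 441

n − 1 = 560 = 2^4 · 35, so s = 4 and d = 35.
x_0 = 534^35 mod 561 = 54.
x_1 = 54^2 mod 561 = 111.
x_2 = 111^2 mod 561 = 540.
x_3 = 540^2 mod 561 = 441.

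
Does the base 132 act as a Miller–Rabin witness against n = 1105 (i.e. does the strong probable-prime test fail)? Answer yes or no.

n − 1 = 1104 = 2^4 · 69, so s = 4 and d = 69.
Repeated squaring mod 1105: 132^1 ≡ 132, 132^2 ≡ 849, 132^4 ≡ 341, 132^8 ≡ 256, 132^16 ≡ 341, 132^32 ≡ 256, 132^64 ≡ 341.
69 = 64 + 4 + 1, so 132^69 ≡ 341·341·132 ≡ 642 (mod 1105).
x_0 = 132^69 mod 1105 = 642.
x_0 is neither 1 nor 1104, so continue squaring.
x_1 = 642^2 mod 1105 = 1104.
x_1 ≡ −1, so 132 is not a witness.

no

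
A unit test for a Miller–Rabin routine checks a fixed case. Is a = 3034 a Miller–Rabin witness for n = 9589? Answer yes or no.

n − 1 = 9588 = 2^2 · 2397, so s = 2 and d = 2397.
x_0 = 3034^2397 mod 9589 = 2558.
x_0 is neither 1 nor 9588, so continue squaring.
x_1 = 2558^2 mod 9589 = 3666.
Reached i = s−1 = 1 without hitting −1: 3034 is a Miller–Rabin witness and 9589 is composite.

yes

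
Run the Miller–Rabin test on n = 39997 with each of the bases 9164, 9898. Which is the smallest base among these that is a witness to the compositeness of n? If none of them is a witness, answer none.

n − 1 = 39996 = 2^2 · 9999, so s = 2 and d = 9999.
Base 9164: x_0 = 9164^9999 mod 39997 = 39996. x_0 = 39996 ≡ −1, so 9164 is not a witness.
Base 9898: x_0 = 9898^9999 mod 39997 = 17458. x_0 is neither 1 nor 39996, so continue squaring. x_1 = 17458^2 mod 39997 = 4624. Reached i = s−1 = 1 without hitting −1: 9898 is a Miller–Rabin witness and 39997 is composite.
The smallest witness among the given bases is 9898.

9898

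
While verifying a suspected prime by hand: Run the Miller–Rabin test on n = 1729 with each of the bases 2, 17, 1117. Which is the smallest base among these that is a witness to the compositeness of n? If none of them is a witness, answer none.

2

n − 1 = 1728 = 2^6 · 27, so s = 6 and d = 27.
Base 2: x_0 = 2^27 mod 1729 = 645. x_0 is neither 1 nor 1728, so continue squaring. x_1 = 645^2 mod 1729 = 1065. x_2 = 1065^2 mod 1729 = 1. x_2 = 1 but x_1 ≠ ±1, a nontrivial square root of 1 — 2 is a witness and 1729 is composite.
Base 17: x_0 = 17^27 mod 1729 = 818. x_0 is neither 1 nor 1728, so continue squaring. x_1 = 818^2 mod 1729 = 1. x_1 = 1 but x_0 ≠ ±1, a nontrivial square root of 1 — 17 is a witness and 1729 is composite.
Base 1117: x_0 = 1117^27 mod 1729 = 246. x_0 is neither 1 nor 1728, so continue squaring. x_1 = 246^2 mod 1729 = 1. x_1 = 1 but x_0 ≠ ±1, a nontrivial square root of 1 — 1117 is a witness and 1729 is composite.
The smallest witness among the given bases is 2.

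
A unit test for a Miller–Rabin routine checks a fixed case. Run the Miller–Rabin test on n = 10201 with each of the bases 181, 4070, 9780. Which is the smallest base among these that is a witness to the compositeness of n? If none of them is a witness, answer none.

n − 1 = 10200 = 2^3 · 1275, so s = 3 and d = 1275.
Base 181: x_0 = 181^1275 mod 10201 = 1. x_0 = 1, so 181 is not a witness.
Base 4070: x_0 = 4070^1275 mod 10201 = 10200. x_0 = 10200 ≡ −1, so 4070 is not a witness.
Base 9780: x_0 = 9780^1275 mod 10201 = 1. x_0 = 1, so 9780 is not a witness.
No listed base is a witness for 10201.

none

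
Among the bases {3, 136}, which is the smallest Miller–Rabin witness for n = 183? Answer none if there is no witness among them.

3

n − 1 = 182 = 2^1 · 91, so s = 1 and d = 91.
Base 3: x_0 = 3^91 mod 183 = 3. x_0 ∉ {1, 182} and s = 1, so 3 is a Miller–Rabin witness and 183 is composite.
Base 136: x_0 = 136^91 mod 183 = 136. x_0 ∉ {1, 182} and s = 1, so 136 is a Miller–Rabin witness and 183 is composite.
The smallest witness among the given bases is 3.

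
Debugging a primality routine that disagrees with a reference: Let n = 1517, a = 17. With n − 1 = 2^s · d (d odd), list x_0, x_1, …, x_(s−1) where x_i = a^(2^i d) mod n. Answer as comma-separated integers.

n − 1 = 1516 = 2^2 · 379, so s = 2 and d = 379.
x_0 = 17^379 mod 1517 = 94.
x_1 = 94^2 mod 1517 = 1251.

94, 1251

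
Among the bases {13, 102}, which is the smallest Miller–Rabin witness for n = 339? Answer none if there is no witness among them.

13

n − 1 = 338 = 2^1 · 169, so s = 1 and d = 169.
Base 13: x_0 = 13^169 mod 339 = 13. x_0 ∉ {1, 338} and s = 1, so 13 is a Miller–Rabin witness and 339 is composite.
Base 102: x_0 = 102^169 mod 339 = 102. x_0 ∉ {1, 338} and s = 1, so 102 is a Miller–Rabin witness and 339 is composite.
The smallest witness among the given bases is 13.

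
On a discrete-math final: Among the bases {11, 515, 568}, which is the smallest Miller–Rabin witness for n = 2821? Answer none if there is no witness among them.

11

n − 1 = 2820 = 2^2 · 705, so s = 2 and d = 705.
Base 11: x_0 = 11^705 mod 2821 = 1828. x_0 is neither 1 nor 2820, so continue squaring. x_1 = 1828^2 mod 2821 = 1520. Reached i = s−1 = 1 without hitting −1: 11 is a Miller–Rabin witness and 2821 is composite.
Base 515: x_0 = 515^705 mod 2821 = 1737. x_0 is neither 1 nor 2820, so continue squaring. x_1 = 1737^2 mod 2821 = 1520. Reached i = s−1 = 1 without hitting −1: 515 is a Miller–Rabin witness and 2821 is composite.
Base 568: x_0 = 568^705 mod 2821 = 1. x_0 = 1, so 568 is not a witness.
The smallest witness among the given bases is 11.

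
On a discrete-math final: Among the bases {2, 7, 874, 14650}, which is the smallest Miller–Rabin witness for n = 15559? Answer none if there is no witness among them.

n − 1 = 15558 = 2^1 · 7779, so s = 1 and d = 7779.
Base 2: x_0 = 2^7779 mod 15559 = 1. x_0 = 1, so 2 is not a witness.
Base 7: x_0 = 7^7779 mod 15559 = 1. x_0 = 1, so 7 is not a witness.
Base 874: x_0 = 874^7779 mod 15559 = 15558. x_0 = 15558 ≡ −1, so 874 is not a witness.
Base 14650: x_0 = 14650^7779 mod 15559 = 15558. x_0 = 15558 ≡ −1, so 14650 is not a witness.
No listed base is a witness for 15559.

none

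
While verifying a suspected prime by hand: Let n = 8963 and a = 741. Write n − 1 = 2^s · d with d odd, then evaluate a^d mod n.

8962

n − 1 = 8962 = 2^1 · 4481, so s = 1 and d = 4481.
741^4481 mod 8963 = 8962.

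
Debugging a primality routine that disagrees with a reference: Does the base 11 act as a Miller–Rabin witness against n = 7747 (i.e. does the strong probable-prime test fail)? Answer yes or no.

yes

n − 1 = 7746 = 2^1 · 3873, so s = 1 and d = 3873.
x_0 = 11^3873 mod 7747 = 6599.
x_0 ∉ {1, 7746} and s = 1, so 11 is a Miller–Rabin witness and 7747 is composite.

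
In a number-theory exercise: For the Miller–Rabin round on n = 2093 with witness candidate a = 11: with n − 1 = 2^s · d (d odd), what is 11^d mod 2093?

704

n − 1 = 2092 = 2^2 · 523, so s = 2 and d = 523.
11^523 mod 2093 = 704.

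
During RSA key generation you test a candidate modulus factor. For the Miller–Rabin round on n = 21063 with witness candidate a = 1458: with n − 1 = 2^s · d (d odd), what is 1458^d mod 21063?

n − 1 = 21062 = 2^1 · 10531, so s = 1 and d = 10531.
1458^10531 mod 21063 = 8283.

8283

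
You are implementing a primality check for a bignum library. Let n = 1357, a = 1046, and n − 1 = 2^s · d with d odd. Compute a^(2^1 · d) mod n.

n − 1 = 1356 = 2^2 · 339, so s = 2 and d = 339.
x_0 = 1046^339 mod 1357 = 65.
x_1 = 65^2 mod 1357 = 154.

154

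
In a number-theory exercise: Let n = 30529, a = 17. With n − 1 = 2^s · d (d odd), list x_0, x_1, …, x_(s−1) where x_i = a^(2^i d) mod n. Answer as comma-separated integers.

29907, 20536, 30219, 4513, 4326, 30528

n − 1 = 30528 = 2^6 · 477, so s = 6 and d = 477.
x_0 = 17^477 mod 30529 = 29907.
x_1 = 29907^2 mod 30529 = 20536.
x_2 = 20536^2 mod 30529 = 30219.
x_3 = 30219^2 mod 30529 = 4513.
x_4 = 4513^2 mod 30529 = 4326.
x_5 = 4326^2 mod 30529 = 30528.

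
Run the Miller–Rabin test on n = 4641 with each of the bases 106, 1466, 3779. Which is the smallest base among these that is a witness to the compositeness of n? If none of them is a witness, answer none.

106

n − 1 = 4640 = 2^5 · 145, so s = 5 and d = 145.
Base 106: x_0 = 106^145 mod 4641 = 106. x_0 is neither 1 nor 4640, so continue squaring. x_1 = 106^2 mod 4641 = 1954. x_2 = 1954^2 mod 4641 = 3214. x_3 = 3214^2 mod 4641 = 3571. x_4 = 3571^2 mod 4641 = 3214. Reached i = s−1 = 4 without hitting −1: 106 is a Miller–Rabin witness and 4641 is composite.
Base 1466: x_0 = 1466^145 mod 4641 = 1466. x_0 is neither 1 nor 4640, so continue squaring. x_1 = 1466^2 mod 4641 = 373. x_2 = 373^2 mod 4641 = 4540. x_3 = 4540^2 mod 4641 = 919. x_4 = 919^2 mod 4641 = 4540. Reached i = s−1 = 4 without hitting −1: 1466 is a Miller–Rabin witness and 4641 is composite.
Base 3779: x_0 = 3779^145 mod 4641 = 3779. x_0 is neither 1 nor 4640, so continue squaring. x_1 = 3779^2 mod 4641 = 484. x_2 = 484^2 mod 4641 = 2206. x_3 = 2206^2 mod 4641 = 2668. x_4 = 2668^2 mod 4641 = 3571. Reached i = s−1 = 4 without hitting −1: 3779 is a Miller–Rabin witness and 4641 is composite.
The smallest witness among the given bases is 106.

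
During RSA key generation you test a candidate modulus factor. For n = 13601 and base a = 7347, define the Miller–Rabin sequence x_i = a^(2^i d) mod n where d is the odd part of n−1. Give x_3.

12954

n − 1 = 13600 = 2^5 · 425, so s = 5 and d = 425.
Repeated squaring mod 13601: 7347^1 ≡ 7347, 7347^2 ≡ 9641, 7347^4 ≡ 13248, 7347^8 ≡ 2200, 7347^16 ≡ 11645, 7347^32 ≡ 4055, 7347^64 ≡ 13017, 7347^128 ≡ 1031, 7347^256 ≡ 2083.
425 = 256 + 128 + 32 + 8 + 1, so 7347^425 ≡ 2083·1031·4055·2200·7347 ≡ 443 (mod 13601).
x_0 = 443.
x_1 = 443^2 mod 13601 = 5835.
x_2 = 5835^2 mod 13601 = 3922.
x_3 = 3922^2 mod 13601 = 12954.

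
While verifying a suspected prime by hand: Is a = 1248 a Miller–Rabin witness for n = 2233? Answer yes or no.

yes

n − 1 = 2232 = 2^3 · 279, so s = 3 and d = 279.
x_0 = 1248^279 mod 2233 = 1219.
x_0 is neither 1 nor 2232, so continue squaring.
x_1 = 1219^2 mod 2233 = 1016.
x_2 = 1016^2 mod 2233 = 610.
Reached i = s−1 = 2 without hitting −1: 1248 is a Miller–Rabin witness and 2233 is composite.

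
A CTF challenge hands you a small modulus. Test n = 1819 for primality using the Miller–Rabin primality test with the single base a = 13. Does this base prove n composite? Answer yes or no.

n − 1 = 1818 = 2^1 · 909, so s = 1 and d = 909.
x_0 = 13^909 mod 1819 = 64.
x_0 ∉ {1, 1818} and s = 1, so 13 is a Miller–Rabin witness and 1819 is composite.

yes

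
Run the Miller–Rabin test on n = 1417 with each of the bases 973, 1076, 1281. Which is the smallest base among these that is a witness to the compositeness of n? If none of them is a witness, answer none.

1076

n − 1 = 1416 = 2^3 · 177, so s = 3 and d = 177.
Base 973: x_0 = 973^177 mod 1417 = 294. x_0 is neither 1 nor 1416, so continue squaring. x_1 = 294^2 mod 1417 = 1416. x_1 ≡ −1, so 973 is not a witness.
Base 1076: x_0 = 1076^177 mod 1417 = 818. x_0 is neither 1 nor 1416, so continue squaring. x_1 = 818^2 mod 1417 = 300. x_2 = 300^2 mod 1417 = 729. Reached i = s−1 = 2 without hitting −1: 1076 is a Miller–Rabin witness and 1417 is composite.
Base 1281: x_0 = 1281^177 mod 1417 = 827. x_0 is neither 1 nor 1416, so continue squaring. x_1 = 827^2 mod 1417 = 935. x_2 = 935^2 mod 1417 = 1353. Reached i = s−1 = 2 without hitting −1: 1281 is a Miller–Rabin witness and 1417 is composite.
The smallest witness among the given bases is 1076.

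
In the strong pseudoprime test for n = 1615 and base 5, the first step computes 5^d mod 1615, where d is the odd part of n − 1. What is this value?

n − 1 = 1614 = 2^1 · 807, so s = 1 and d = 807.
5^807 mod 1615 = 520.

520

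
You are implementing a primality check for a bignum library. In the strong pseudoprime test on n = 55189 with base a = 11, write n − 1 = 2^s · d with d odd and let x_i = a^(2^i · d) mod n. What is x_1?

n − 1 = 55188 = 2^2 · 13797, so s = 2 and d = 13797.
By repeated squaring, 11^13797 ≡ 50566 (mod 55189).
x_0 = 50566.
x_1 = 50566^2 mod 55189 = 13986.

13986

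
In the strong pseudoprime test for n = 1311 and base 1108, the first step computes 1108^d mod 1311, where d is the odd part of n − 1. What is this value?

370

n − 1 = 1310 = 2^1 · 655, so s = 1 and d = 655.
1108^655 mod 1311 = 370.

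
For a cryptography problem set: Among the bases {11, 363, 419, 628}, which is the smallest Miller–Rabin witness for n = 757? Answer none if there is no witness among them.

n − 1 = 756 = 2^2 · 189, so s = 2 and d = 189.
Base 11: x_0 = 11^189 mod 757 = 1. x_0 = 1, so 11 is not a witness.
Base 363: x_0 = 363^189 mod 757 = 1. x_0 = 1, so 363 is not a witness.
Base 419: x_0 = 419^189 mod 757 = 670. x_0 is neither 1 nor 756, so continue squaring. x_1 = 670^2 mod 757 = 756. x_1 ≡ −1, so 419 is not a witness.
Base 628: x_0 = 628^189 mod 757 = 87. x_0 is neither 1 nor 756, so continue squaring. x_1 = 87^2 mod 757 = 756. x_1 ≡ −1, so 628 is not a witness.
No listed base is a witness for 757.

none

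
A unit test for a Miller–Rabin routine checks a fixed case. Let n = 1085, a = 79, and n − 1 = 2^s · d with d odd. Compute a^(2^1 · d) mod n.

n − 1 = 1084 = 2^2 · 271, so s = 2 and d = 271.
By repeated squaring, 79^271 ≡ 79 (mod 1085).
x_0 = 79.
x_1 = 79^2 mod 1085 = 816.

816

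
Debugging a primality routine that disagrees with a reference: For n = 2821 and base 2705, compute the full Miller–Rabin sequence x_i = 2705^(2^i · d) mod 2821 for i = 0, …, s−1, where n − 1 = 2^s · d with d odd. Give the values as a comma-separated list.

1210, 1

n − 1 = 2820 = 2^2 · 705, so s = 2 and d = 705.
x_0 = 2705^705 mod 2821 = 1210.
x_1 = 1210^2 mod 2821 = 1.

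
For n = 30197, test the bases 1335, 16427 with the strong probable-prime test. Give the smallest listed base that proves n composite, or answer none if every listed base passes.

n − 1 = 30196 = 2^2 · 7549, so s = 2 and d = 7549.
Base 1335: x_0 = 1335^7549 mod 30197 = 15799. x_0 is neither 1 nor 30196, so continue squaring. x_1 = 15799^2 mod 30197 = 30196. x_1 ≡ −1, so 1335 is not a witness.
Base 16427: x_0 = 16427^7549 mod 30197 = 15799. x_0 is neither 1 nor 30196, so continue squaring. x_1 = 15799^2 mod 30197 = 30196. x_1 ≡ −1, so 16427 is not a witness.
No listed base is a witness for 30197.

none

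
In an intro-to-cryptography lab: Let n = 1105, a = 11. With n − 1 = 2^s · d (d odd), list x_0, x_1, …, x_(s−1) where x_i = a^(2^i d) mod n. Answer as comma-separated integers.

996, 831, 1041, 781

n − 1 = 1104 = 2^4 · 69, so s = 4 and d = 69.
x_0 = 11^69 mod 1105 = 996.
x_1 = 996^2 mod 1105 = 831.
x_2 = 831^2 mod 1105 = 1041.
x_3 = 1041^2 mod 1105 = 781.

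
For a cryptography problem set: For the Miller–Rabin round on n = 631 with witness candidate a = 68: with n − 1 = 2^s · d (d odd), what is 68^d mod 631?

1

n − 1 = 630 = 2^1 · 315, so s = 1 and d = 315.
68^315 mod 631 = 1.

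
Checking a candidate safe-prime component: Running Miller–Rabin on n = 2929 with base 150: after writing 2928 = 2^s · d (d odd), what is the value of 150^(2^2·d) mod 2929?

n − 1 = 2928 = 2^4 · 183, so s = 4 and d = 183.
Repeated squaring mod 2929: 150^1 ≡ 150, 150^2 ≡ 1997, 150^4 ≡ 1640, 150^8 ≡ 778, 150^16 ≡ 1910, 150^32 ≡ 1495, 150^64 ≡ 198, 150^128 ≡ 1127.
183 = 128 + 32 + 16 + 4 + 2 + 1, so 150^183 ≡ 1127·1495·1910·1640·1997·150 ≡ 2151 (mod 2929).
x_0 = 2151.
x_1 = 2151^2 mod 2929 = 1910.
x_2 = 1910^2 mod 2929 = 1495.

1495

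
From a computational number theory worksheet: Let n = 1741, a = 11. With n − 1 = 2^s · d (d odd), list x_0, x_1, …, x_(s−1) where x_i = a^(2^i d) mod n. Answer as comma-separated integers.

n − 1 = 1740 = 2^2 · 435, so s = 2 and d = 435.
x_0 = 11^435 mod 1741 = 1.
x_1 = 1^2 mod 1741 = 1.

1, 1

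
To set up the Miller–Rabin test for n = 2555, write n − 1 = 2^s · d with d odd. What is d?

Halving: 2554 → 1277; 1277 is odd.
So 2554 = 2^1 · 1277.

1277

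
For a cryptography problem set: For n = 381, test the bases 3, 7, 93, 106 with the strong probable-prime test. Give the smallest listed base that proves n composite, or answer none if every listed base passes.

3

n − 1 = 380 = 2^2 · 95, so s = 2 and d = 95.
Base 3: x_0 = 3^95 mod 381 = 39. x_0 is neither 1 nor 380, so continue squaring. x_1 = 39^2 mod 381 = 378. Reached i = s−1 = 1 without hitting −1: 3 is a Miller–Rabin witness and 381 is composite.
Base 7: x_0 = 7^95 mod 381 = 172. x_0 is neither 1 nor 380, so continue squaring. x_1 = 172^2 mod 381 = 247. Reached i = s−1 = 1 without hitting −1: 7 is a Miller–Rabin witness and 381 is composite.
Base 93: x_0 = 93^95 mod 381 = 192. x_0 is neither 1 nor 380, so continue squaring. x_1 = 192^2 mod 381 = 288. Reached i = s−1 = 1 without hitting −1: 93 is a Miller–Rabin witness and 381 is composite.
Base 106: x_0 = 106^95 mod 381 = 277. x_0 is neither 1 nor 380, so continue squaring. x_1 = 277^2 mod 381 = 148. Reached i = s−1 = 1 without hitting −1: 106 is a Miller–Rabin witness and 381 is composite.
The smallest witness among the given bases is 3.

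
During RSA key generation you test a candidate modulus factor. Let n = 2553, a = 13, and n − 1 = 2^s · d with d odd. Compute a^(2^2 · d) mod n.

1450

n − 1 = 2552 = 2^3 · 319, so s = 3 and d = 319.
x_0 = 13^319 mod 2553 = 277.
x_1 = 277^2 mod 2553 = 139.
x_2 = 139^2 mod 2553 = 1450.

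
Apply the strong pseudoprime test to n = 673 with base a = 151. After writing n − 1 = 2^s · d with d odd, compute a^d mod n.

672

n − 1 = 672 = 2^5 · 21, so s = 5 and d = 21.
151^21 mod 673 = 672.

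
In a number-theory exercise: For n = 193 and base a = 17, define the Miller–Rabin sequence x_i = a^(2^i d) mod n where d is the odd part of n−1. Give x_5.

n − 1 = 192 = 2^6 · 3, so s = 6 and d = 3.
x_0 = 17^3 mod 193 = 88.
x_1 = 88^2 mod 193 = 24.
x_2 = 24^2 mod 193 = 190.
x_3 = 190^2 mod 193 = 9.
x_4 = 9^2 mod 193 = 81.
x_5 = 81^2 mod 193 = 192.

192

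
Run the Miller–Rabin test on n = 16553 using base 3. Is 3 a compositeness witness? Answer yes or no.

n − 1 = 16552 = 2^3 · 2069, so s = 3 and d = 2069.
Repeated squaring mod 16553: 3^1 ≡ 3, 3^2 ≡ 9, 3^4 ≡ 81, 3^8 ≡ 6561, 3^16 ≡ 8921, 3^32 ≡ 13970, 3^64 ≡ 1030, 3^128 ≡ 1508, 3^256 ≡ 6303, 3^512 ≡ 609, 3^1024 ≡ 6715, 3^2048 ≡ 853.
2069 = 2048 + 16 + 4 + 1, so 3^2069 ≡ 853·8921·81·3 ≡ 329 (mod 16553).
x_0 = 3^2069 mod 16553 = 329.
x_0 is neither 1 nor 16552, so continue squaring.
x_1 = 329^2 mod 16553 = 8923.
x_2 = 8923^2 mod 16553 = 16552.
x_2 ≡ −1, so 3 is not a witness.

no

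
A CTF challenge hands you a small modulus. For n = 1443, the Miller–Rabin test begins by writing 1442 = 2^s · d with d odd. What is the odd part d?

721

Halving: 1442 → 721; 721 is odd.
So 1442 = 2^1 · 721.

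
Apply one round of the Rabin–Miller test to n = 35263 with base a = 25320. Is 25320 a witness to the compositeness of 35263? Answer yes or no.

n − 1 = 35262 = 2^1 · 17631, so s = 1 and d = 17631.
Repeated squaring mod 35263: 25320^1 ≡ 25320, 25320^2 ≡ 21060, 25320^4 ≡ 20849, 25320^8 ≡ 29063, 25320^16 ≡ 3330, 25320^32 ≡ 16318, 25320^64 ≡ 6211, 25320^128 ≡ 34062, 25320^256 ≡ 31881, 25320^512 ≡ 12712, 25320^1024 ≡ 19878, 25320^2048 ≡ 12969, 25320^4096 ≡ 25714, 25320^8192 ≡ 28546, 25320^16384 ≡ 16712.
17631 = 16384 + 1024 + 128 + 64 + 16 + 8 + 4 + 2 + 1, so 25320^17631 ≡ 16712·19878·34062·6211·3330·29063·20849·21060·25320 ≡ 27103 (mod 35263).
x_0 = 25320^17631 mod 35263 = 27103.
x_0 ∉ {1, 35262} and s = 1, so 25320 is a Miller–Rabin witness and 35263 is composite.

yes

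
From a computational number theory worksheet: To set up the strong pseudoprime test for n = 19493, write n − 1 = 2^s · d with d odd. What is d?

4873

Halving: 19492 → 9746 → 4873; 4873 is odd.
So 19492 = 2^2 · 4873.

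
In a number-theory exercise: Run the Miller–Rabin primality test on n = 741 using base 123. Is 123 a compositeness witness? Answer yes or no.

n − 1 = 740 = 2^2 · 185, so s = 2 and d = 185.
x_0 = 123^185 mod 741 = 54.
x_0 is neither 1 nor 740, so continue squaring.
x_1 = 54^2 mod 741 = 693.
Reached i = s−1 = 1 without hitting −1: 123 is a Miller–Rabin witness and 741 is composite.

yes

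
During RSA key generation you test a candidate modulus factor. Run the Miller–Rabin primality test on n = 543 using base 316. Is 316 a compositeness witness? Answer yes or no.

n − 1 = 542 = 2^1 · 271, so s = 1 and d = 271.
Repeated squaring mod 543: 316^1 ≡ 316, 316^2 ≡ 487, 316^4 ≡ 421, 316^8 ≡ 223, 316^16 ≡ 316, 316^32 ≡ 487, 316^64 ≡ 421, 316^128 ≡ 223, 316^256 ≡ 316.
271 = 256 + 8 + 4 + 2 + 1, so 316^271 ≡ 316·223·421·487·316 ≡ 316 (mod 543).
x_0 = 316^271 mod 543 = 316.
x_0 ∉ {1, 542} and s = 1, so 316 is a Miller–Rabin witness and 543 is composite.

yes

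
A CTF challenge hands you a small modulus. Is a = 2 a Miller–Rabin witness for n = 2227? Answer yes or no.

yes

n − 1 = 2226 = 2^1 · 1113, so s = 1 and d = 1113.
x_0 = 2^1113 mod 2227 = 1447.
x_0 ∉ {1, 2226} and s = 1, so 2 is a Miller–Rabin witness and 2227 is composite.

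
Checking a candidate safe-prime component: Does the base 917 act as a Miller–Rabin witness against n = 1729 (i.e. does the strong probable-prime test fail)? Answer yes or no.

yes

n − 1 = 1728 = 2^6 · 27, so s = 6 and d = 27.
x_0 = 917^27 mod 1729 = 343.
x_0 is neither 1 nor 1728, so continue squaring.
x_1 = 343^2 mod 1729 = 77.
x_2 = 77^2 mod 1729 = 742.
x_3 = 742^2 mod 1729 = 742.
x_4 = 742^2 mod 1729 = 742.
x_5 = 742^2 mod 1729 = 742.
Reached i = s−1 = 5 without hitting −1: 917 is a Miller–Rabin witness and 1729 is composite.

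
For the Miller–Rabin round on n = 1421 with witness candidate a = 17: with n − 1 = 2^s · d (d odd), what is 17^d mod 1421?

n − 1 = 1420 = 2^2 · 355, so s = 2 and d = 355.
Repeated squaring mod 1421: 17^1 ≡ 17, 17^2 ≡ 289, 17^4 ≡ 1103, 17^8 ≡ 233, 17^16 ≡ 291, 17^32 ≡ 842, 17^64 ≡ 1306, 17^128 ≡ 436, 17^256 ≡ 1103.
355 = 256 + 64 + 32 + 2 + 1, so 17^355 ≡ 1103·1306·842·289·17 ≡ 157 (mod 1421).

157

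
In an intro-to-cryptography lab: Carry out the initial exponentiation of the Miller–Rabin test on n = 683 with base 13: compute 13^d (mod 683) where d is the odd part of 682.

682

n − 1 = 682 = 2^1 · 341, so s = 1 and d = 341.
13^341 mod 683 = 682.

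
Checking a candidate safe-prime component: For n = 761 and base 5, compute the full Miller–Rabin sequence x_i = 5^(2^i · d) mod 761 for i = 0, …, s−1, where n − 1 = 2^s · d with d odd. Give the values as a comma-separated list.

760, 1, 1

n − 1 = 760 = 2^3 · 95, so s = 3 and d = 95.
x_0 = 5^95 mod 761 = 760.
x_1 = 760^2 mod 761 = 1.
x_2 = 1^2 mod 761 = 1.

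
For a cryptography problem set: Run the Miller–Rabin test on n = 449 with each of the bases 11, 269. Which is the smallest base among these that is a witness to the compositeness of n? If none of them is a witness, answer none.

none

n − 1 = 448 = 2^6 · 7, so s = 6 and d = 7.
Base 11: x_0 = 11^7 mod 449 = 122. x_0 is neither 1 nor 448, so continue squaring. x_1 = 122^2 mod 449 = 67. x_2 = 67^2 mod 449 = 448. x_2 ≡ −1, so 11 is not a witness.
Base 269: x_0 = 269^7 mod 449 = 128. x_0 is neither 1 nor 448, so continue squaring. x_1 = 128^2 mod 449 = 220. x_2 = 220^2 mod 449 = 357. x_3 = 357^2 mod 449 = 382. x_4 = 382^2 mod 449 = 448. x_4 ≡ −1, so 269 is not a witness.
No listed base is a witness for 449.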